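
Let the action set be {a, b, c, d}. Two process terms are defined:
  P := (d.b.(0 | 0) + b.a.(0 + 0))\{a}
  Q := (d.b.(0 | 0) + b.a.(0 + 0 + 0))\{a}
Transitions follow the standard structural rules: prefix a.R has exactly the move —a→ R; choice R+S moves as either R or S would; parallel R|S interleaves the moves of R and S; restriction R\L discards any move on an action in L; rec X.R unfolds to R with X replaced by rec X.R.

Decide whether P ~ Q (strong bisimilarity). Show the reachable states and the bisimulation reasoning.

YES

LTS(P): 4 reachable states
  u0 = (d.b.(0 | 0) + b.a.(0 + 0))\{a} has moves ··b··> u1, ··d··> u2
  u1 = (a.(0 + 0))\{a} has moves ∅
  u2 = (b.(0 | 0))\{a} has moves ··b··> u3
  u3 = (0 | 0)\{a} has moves ∅
LTS(Q): 4 reachable states
  v0 = (d.b.(0 | 0) + b.a.(0 + 0 + 0))\{a} has moves ··b··> v1, ··d··> v2
  v1 = (a.(0 + 0 + 0))\{a} has moves ∅
  v2 = (b.(0 | 0))\{a} has moves ··b··> v3
  v3 = (0 | 0)\{a} has moves ∅
Coarsest stable partition (strong bisimilarity classes):
  B0 = {u0, v0}
  B1 = {u1, u3, v1, v3}
  B2 = {u2, v2}
u0 ∈ B0, v0 ∈ B0 → same block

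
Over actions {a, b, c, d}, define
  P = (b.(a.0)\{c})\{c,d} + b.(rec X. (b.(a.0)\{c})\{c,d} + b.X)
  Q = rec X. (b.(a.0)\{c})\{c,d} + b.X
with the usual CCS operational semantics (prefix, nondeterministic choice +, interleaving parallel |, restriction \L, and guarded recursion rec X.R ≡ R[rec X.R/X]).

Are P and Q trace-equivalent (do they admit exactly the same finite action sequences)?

P's transition system — 4 states:
  m0 = (b.(a.0)\{c})\{c,d} + b.(rec X. (b.(a.0)\{c})\{c,d} + b.X) has moves --b--▸ m1, --b--▸ m2
  m1 = (a.0)\{c}\{c,d} has moves --a--▸ m3
  m2 = rec X. (b.(a.0)\{c})\{c,d} + b.X has moves --b--▸ m1, --b--▸ m2
  m3 = 0\{c}\{c,d} has moves stopped
Q's transition system — 3 states:
  n0 = rec X. (b.(a.0)\{c})\{c,d} + b.X has moves --b--▸ n0, --b--▸ n1
  n1 = (a.0)\{c}\{c,d} has moves --a--▸ n2
  n2 = 0\{c}\{c,d} has moves stopped
Coarsest stable partition (strong bisimilarity classes):
  B0 = {m0, m2, n0}
  B1 = {m1, n1}
  B2 = {m3, n2}
m0 ∈ B0, n0 ∈ B0 → same block
Bisimilar ⇒ trace-equivalent.

traces(P) = traces(Q)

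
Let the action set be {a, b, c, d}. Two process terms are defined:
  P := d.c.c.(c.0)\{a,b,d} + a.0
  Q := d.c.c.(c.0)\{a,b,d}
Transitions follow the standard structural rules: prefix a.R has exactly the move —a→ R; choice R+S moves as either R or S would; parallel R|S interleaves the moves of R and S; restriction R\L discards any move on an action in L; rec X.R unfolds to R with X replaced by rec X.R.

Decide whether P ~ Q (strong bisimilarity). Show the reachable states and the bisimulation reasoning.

LTS(P): 6 reachable states
  s0 = d.c.c.(c.0)\{a,b,d} + a.0 ⊢ -a-> s1, -d-> s2
  s1 = 0 ⊢ deadlocked
  s2 = c.c.(c.0)\{a,b,d} ⊢ -c-> s3
  s3 = c.(c.0)\{a,b,d} ⊢ -c-> s4
  s4 = (c.0)\{a,b,d} ⊢ -c-> s5
  s5 = 0\{a,b,d} ⊢ deadlocked
LTS(Q): 5 reachable states
  t0 = d.c.c.(c.0)\{a,b,d} ⊢ -d-> t1
  t1 = c.c.(c.0)\{a,b,d} ⊢ -c-> t2
  t2 = c.(c.0)\{a,b,d} ⊢ -c-> t3
  t3 = (c.0)\{a,b,d} ⊢ -c-> t4
  t4 = 0\{a,b,d} ⊢ deadlocked
Coarsest stable partition (strong bisimilarity classes):
  B0 = {s0}
  B1 = {s2, t1}
  B2 = {s3, t2}
  B3 = {s4, t3}
  B4 = {s1, s5, t4}
  B5 = {t0}
s0 ∈ B0, t0 ∈ B5 → different blocks

NO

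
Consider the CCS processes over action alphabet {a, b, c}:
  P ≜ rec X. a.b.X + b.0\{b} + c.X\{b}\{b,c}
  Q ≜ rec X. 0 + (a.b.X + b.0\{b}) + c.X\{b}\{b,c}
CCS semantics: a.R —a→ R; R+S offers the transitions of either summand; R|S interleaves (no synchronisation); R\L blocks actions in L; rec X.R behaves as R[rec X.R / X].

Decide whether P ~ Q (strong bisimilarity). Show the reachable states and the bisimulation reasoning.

Reachable graph of P (5 states):
  p0 = rec X. a.b.X + b.0\{b} + c.X\{b}\{b,c} has moves —a→ p1, —b→ p2, —c→ p3
  p1 = b.(rec X. a.b.X + b.0\{b} + c.X\{b}\{b,c}) has moves —b→ p0
  p2 = 0\{b} has moves ∅
  p3 = (rec X. a.b.X + b.0\{b} + c.X\{b}\{b,c})\{b}\{b,c} has moves —a→ p4
  p4 = (b.(rec X. a.b.X + b.0\{b} + c.X\{b}\{b,c}))\{b}\{b,c} has moves ∅
Reachable graph of Q (5 states):
  q0 = rec X. 0 + (a.b.X + b.0\{b}) + c.X\{b}\{b,c} has moves —a→ q1, —b→ q2, —c→ q3
  q1 = b.(rec X. 0 + (a.b.X + b.0\{b}) + c.X\{b}\{b,c}) has moves —b→ q0
  q2 = 0\{b} has moves ∅
  q3 = (rec X. 0 + (a.b.X + b.0\{b}) + c.X\{b}\{b,c})\{b}\{b,c} has moves —a→ q4
  q4 = (b.(rec X. 0 + (a.b.X + b.0\{b}) + c.X\{b}\{b,c}))\{b}\{b,c} has moves ∅
Bisimilarity quotient blocks:
  B0 = {p0, q0}
  B1 = {p1, q1}
  B2 = {p3, q3}
  B3 = {p2, p4, q2, q4}
p0 ∈ B0, q0 ∈ B0 → same block

P ~ Q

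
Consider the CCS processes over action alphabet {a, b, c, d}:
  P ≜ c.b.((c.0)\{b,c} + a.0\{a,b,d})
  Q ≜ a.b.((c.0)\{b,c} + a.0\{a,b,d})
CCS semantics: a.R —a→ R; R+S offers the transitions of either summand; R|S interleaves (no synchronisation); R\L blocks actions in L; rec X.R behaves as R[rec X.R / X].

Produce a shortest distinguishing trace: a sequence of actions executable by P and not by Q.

c

Reachable graph of P (4 states):
  m0 = c.b.((c.0)\{b,c} + a.0\{a,b,d}) :: --c--▸ m1
  m1 = b.((c.0)\{b,c} + a.0\{a,b,d}) :: --b--▸ m2
  m2 = (c.0)\{b,c} + a.0\{a,b,d} :: --a--▸ m3
  m3 = 0\{a,b,d} :: stopped
Reachable graph of Q (4 states):
  n0 = a.b.((c.0)\{b,c} + a.0\{a,b,d}) :: --a--▸ n1
  n1 = b.((c.0)\{b,c} + a.0\{a,b,d}) :: --b--▸ n2
  n2 = (c.0)\{b,c} + a.0\{a,b,d} :: --a--▸ n3
  n3 = 0\{a,b,d} :: stopped
Run σ = ⟨c⟩ on P: start {m0}
  [1] c ⇒ {m1}
  ✓ P
Run σ = ⟨c⟩ on Q: start {n0}
  [1] c ⇒ no successor for Q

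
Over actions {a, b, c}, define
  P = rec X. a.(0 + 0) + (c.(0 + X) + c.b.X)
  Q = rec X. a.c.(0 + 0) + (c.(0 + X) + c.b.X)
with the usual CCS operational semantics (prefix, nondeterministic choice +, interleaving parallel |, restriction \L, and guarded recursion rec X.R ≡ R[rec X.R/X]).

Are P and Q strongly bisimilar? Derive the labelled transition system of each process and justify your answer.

not bisimilar

Reachable graph of P (4 states):
  m0 = rec X. a.(0 + 0) + (c.(0 + X) + c.b.X) | —a→ m1, —c→ m2, —c→ m3
  m1 = 0 + 0 | stopped
  m2 = 0 + (rec X. a.(0 + 0) + (c.(0 + X) + c.b.X)) | —a→ m1, —c→ m2, —c→ m3
  m3 = b.(rec X. a.(0 + 0) + (c.(0 + X) + c.b.X)) | —b→ m0
Reachable graph of Q (5 states):
  n0 = rec X. a.c.(0 + 0) + (c.(0 + X) + c.b.X) | —a→ n1, —c→ n2, —c→ n3
  n1 = c.(0 + 0) | —c→ n4
  n2 = 0 + (rec X. a.c.(0 + 0) + (c.(0 + X) + c.b.X)) | —a→ n1, —c→ n2, —c→ n3
  n3 = b.(rec X. a.c.(0 + 0) + (c.(0 + X) + c.b.X)) | —b→ n0
  n4 = 0 + 0 | stopped
Coarsest stable partition (strong bisimilarity classes):
  B0 = {m0, m2}
  B1 = {m1, n4}
  B2 = {m3}
  B3 = {n0, n2}
  B4 = {n1}
  B5 = {n3}
m0 ∈ B0, n0 ∈ B3 → different blocks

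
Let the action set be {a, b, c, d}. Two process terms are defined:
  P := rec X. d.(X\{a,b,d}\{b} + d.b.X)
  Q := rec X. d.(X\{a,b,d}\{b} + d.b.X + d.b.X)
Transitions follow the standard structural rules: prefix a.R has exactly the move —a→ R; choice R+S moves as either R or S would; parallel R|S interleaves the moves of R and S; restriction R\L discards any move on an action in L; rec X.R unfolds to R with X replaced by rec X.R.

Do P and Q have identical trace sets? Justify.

trace-equivalent

LTS(P): 3 reachable states
  s0 = rec X. d.(X\{a,b,d}\{b} + d.b.X) ⊢ -d-> s1
  s1 = (rec X. d.(X\{a,b,d}\{b} + d.b.X))\{a,b,d}\{b} + d.b.(rec X. d.(X\{a,b,d}\{b} + d.b.X)) ⊢ -d-> s2
  s2 = b.(rec X. d.(X\{a,b,d}\{b} + d.b.X)) ⊢ -b-> s0
LTS(Q): 3 reachable states
  t0 = rec X. d.(X\{a,b,d}\{b} + d.b.X + d.b.X) ⊢ -d-> t1
  t1 = (rec X. d.(X\{a,b,d}\{b} + d.b.X + d.b.X))\{a,b,d}\{b} + d.b.(rec X. d.(X\{a,b,d}\{b} + d.b.X + d.b.X)) + d.b.(rec X. d.(X\{a,b,d}\{b} + d.b.X + d.b.X)) ⊢ -d-> t2
  t2 = b.(rec X. d.(X\{a,b,d}\{b} + d.b.X + d.b.X)) ⊢ -b-> t0
Coarsest stable partition (strong bisimilarity classes):
  B0 = {s0, t0}
  B1 = {s1, t1}
  B2 = {s2, t2}
s0 ∈ B0, t0 ∈ B0 → same block
Bisimilar ⇒ trace-equivalent.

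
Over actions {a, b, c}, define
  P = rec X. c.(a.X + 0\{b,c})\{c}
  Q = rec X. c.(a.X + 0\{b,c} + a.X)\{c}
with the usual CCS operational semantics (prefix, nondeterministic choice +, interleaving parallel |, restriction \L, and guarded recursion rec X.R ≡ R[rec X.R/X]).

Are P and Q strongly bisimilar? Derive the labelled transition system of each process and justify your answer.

bisimilar

LTS(P): 3 reachable states
  u0 = rec X. c.(a.X + 0\{b,c})\{c} :: =c=> u1
  u1 = (a.(rec X. c.(a.X + 0\{b,c})\{c}) + 0\{b,c})\{c} :: =a=> u2
  u2 = (rec X. c.(a.X + 0\{b,c})\{c})\{c} :: stopped
LTS(Q): 3 reachable states
  v0 = rec X. c.(a.X + 0\{b,c} + a.X)\{c} :: =c=> v1
  v1 = (a.(rec X. c.(a.X + 0\{b,c} + a.X)\{c}) + 0\{b,c} + a.(rec X. c.(a.X + 0\{b,c} + a.X)\{c}))\{c} :: =a=> v2
  v2 = (rec X. c.(a.X + 0\{b,c} + a.X)\{c})\{c} :: stopped
Partition-refinement fixed point:
  B0 = {u0, v0}
  B1 = {u1, v1}
  B2 = {u2, v2}
u0 ∈ B0, v0 ∈ B0 → same block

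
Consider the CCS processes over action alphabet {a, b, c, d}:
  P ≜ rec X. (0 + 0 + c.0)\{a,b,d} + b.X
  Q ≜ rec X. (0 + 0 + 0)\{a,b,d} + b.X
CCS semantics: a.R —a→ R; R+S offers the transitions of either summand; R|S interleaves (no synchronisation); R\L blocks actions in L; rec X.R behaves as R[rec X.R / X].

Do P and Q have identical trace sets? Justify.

LTS(P): 2 reachable states
  u0 = rec X. (0 + 0 + c.0)\{a,b,d} + b.X | -b-> u0, -c-> u1
  u1 = 0\{a,b,d} | deadlocked
LTS(Q): 1 reachable states
  v0 = rec X. (0 + 0 + 0)\{a,b,d} + b.X | -b-> v0
Run σ = ⟨c⟩ on P: start {u0}
  after c @ step 1: {u1}
  P completes σ.
Run σ = ⟨c⟩ on Q: start {v0}
  after c @ step 1: no successor for Q

trace-distinct — witness ⟨c⟩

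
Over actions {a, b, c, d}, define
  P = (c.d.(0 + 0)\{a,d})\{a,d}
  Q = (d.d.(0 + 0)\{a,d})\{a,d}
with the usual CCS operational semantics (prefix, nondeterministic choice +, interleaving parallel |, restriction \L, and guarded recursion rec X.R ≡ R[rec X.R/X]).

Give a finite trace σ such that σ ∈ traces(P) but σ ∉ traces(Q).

P's transition system — 2 states:
  p0 = (c.d.(0 + 0)\{a,d})\{a,d} :: --c--▸ p1
  p1 = (d.(0 + 0)\{a,d})\{a,d} :: (no moves)
Q's transition system — 1 states:
  q0 = (d.d.(0 + 0)\{a,d})\{a,d} :: (no moves)
Run σ = ⟨c⟩ on P: start {p0}
  after c @ step 1: {p1}
  — P admits the full trace.
Run σ = ⟨c⟩ on Q: start {q0}
  after c @ step 1: no successor for Q

c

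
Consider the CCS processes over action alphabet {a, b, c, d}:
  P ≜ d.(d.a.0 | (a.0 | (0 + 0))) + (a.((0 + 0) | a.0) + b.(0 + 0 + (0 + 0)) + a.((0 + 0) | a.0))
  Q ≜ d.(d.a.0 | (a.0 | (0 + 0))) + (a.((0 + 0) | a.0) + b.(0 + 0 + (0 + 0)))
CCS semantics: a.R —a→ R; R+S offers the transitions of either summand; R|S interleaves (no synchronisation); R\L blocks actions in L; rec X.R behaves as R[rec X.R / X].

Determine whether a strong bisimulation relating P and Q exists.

Reachable graph of P (10 states):
  s0 = d.(d.a.0 | (a.0 | (0 + 0))) + (a.((0 + 0) | a.0) + b.(0 + 0 + (0 + 0)) + a.((0 + 0) | a.0)) has moves -a-> s1, -b-> s2, -d-> s3
  s1 = (0 + 0) | a.0 has moves -a-> s4
  s2 = 0 + 0 + (0 + 0) has moves ∅
  s3 = d.a.0 | (a.0 | (0 + 0)) has moves -a-> s5, -d-> s6
  s4 = (0 + 0) | 0 has moves ∅
  s5 = d.a.0 | (0 | (0 + 0)) has moves -d-> s7
  s6 = a.0 | (a.0 | (0 + 0)) has moves -a-> s7, -a-> s8
  s7 = a.0 | (0 | (0 + 0)) has moves -a-> s9
  s8 = 0 | (a.0 | (0 + 0)) has moves -a-> s9
  s9 = 0 | (0 | (0 + 0)) has moves ∅
Reachable graph of Q (10 states):
  t0 = d.(d.a.0 | (a.0 | (0 + 0))) + (a.((0 + 0) | a.0) + b.(0 + 0 + (0 + 0))) has moves -a-> t1, -b-> t2, -d-> t3
  t1 = (0 + 0) | a.0 has moves -a-> t4
  t2 = 0 + 0 + (0 + 0) has moves ∅
  t3 = d.a.0 | (a.0 | (0 + 0)) has moves -a-> t5, -d-> t6
  t4 = (0 + 0) | 0 has moves ∅
  t5 = d.a.0 | (0 | (0 + 0)) has moves -d-> t7
  t6 = a.0 | (a.0 | (0 + 0)) has moves -a-> t7, -a-> t8
  t7 = a.0 | (0 | (0 + 0)) has moves -a-> t9
  t8 = 0 | (a.0 | (0 + 0)) has moves -a-> t9
  t9 = 0 | (0 | (0 + 0)) has moves ∅
Partition-refinement fixed point:
  B0 = {s0, t0}
  B1 = {s3, t3}
  B2 = {s6, t6}
  B3 = {s1, s7, s8, t1, t7, t8}
  B4 = {s2, s4, s9, t2, t4, t9}
  B5 = {s5, t5}
s0 ∈ B0, t0 ∈ B0 → same block

YES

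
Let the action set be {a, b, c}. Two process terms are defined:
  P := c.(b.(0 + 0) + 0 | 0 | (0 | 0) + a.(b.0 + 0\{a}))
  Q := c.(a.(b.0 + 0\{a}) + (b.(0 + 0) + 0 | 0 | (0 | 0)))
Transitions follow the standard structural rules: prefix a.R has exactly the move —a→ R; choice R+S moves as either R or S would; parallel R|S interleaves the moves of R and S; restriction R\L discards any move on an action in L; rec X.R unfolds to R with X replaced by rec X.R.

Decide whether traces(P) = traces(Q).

LTS(P): 5 reachable states
  p0 = c.(b.(0 + 0) + 0 | 0 | (0 | 0) + a.(b.0 + 0\{a})) :: -c-> p1
  p1 = b.(0 + 0) + 0 | 0 | (0 | 0) + a.(b.0 + 0\{a}) :: -a-> p2, -b-> p3
  p2 = b.0 + 0\{a} :: -b-> p4
  p3 = 0 + 0 :: deadlocked
  p4 = 0 :: deadlocked
LTS(Q): 5 reachable states
  q0 = c.(a.(b.0 + 0\{a}) + (b.(0 + 0) + 0 | 0 | (0 | 0))) :: -c-> q1
  q1 = a.(b.0 + 0\{a}) + (b.(0 + 0) + 0 | 0 | (0 | 0)) :: -a-> q2, -b-> q3
  q2 = b.0 + 0\{a} :: -b-> q4
  q3 = 0 + 0 :: deadlocked
  q4 = 0 :: deadlocked
Coarsest stable partition (strong bisimilarity classes):
  B0 = {p0, q0}
  B1 = {p1, q1}
  B2 = {p2, q2}
  B3 = {p3, p4, q3, q4}
p0 ∈ B0, q0 ∈ B0 → same block
Bisimilar ⇒ trace-equivalent.

trace-equivalent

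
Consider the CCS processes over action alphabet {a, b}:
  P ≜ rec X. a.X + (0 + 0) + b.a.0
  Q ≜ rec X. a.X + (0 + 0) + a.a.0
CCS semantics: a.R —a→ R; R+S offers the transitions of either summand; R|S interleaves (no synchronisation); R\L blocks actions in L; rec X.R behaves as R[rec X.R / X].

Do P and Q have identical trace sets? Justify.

traces(P) ≠ traces(Q) — witness ⟨b⟩

Reachable graph of P (3 states):
  u0 = rec X. a.X + (0 + 0) + b.a.0 ⊢ =a=> u0, =b=> u1
  u1 = a.0 ⊢ =a=> u2
  u2 = 0 ⊢ ·
Reachable graph of Q (3 states):
  v0 = rec X. a.X + (0 + 0) + a.a.0 ⊢ =a=> v0, =a=> v1
  v1 = a.0 ⊢ =a=> v2
  v2 = 0 ⊢ ·
Executing b from P (initial set {u0}):
  after b @ step 1: {u1}
  ✓ P
Executing b from Q (initial set {v0}):
  after b @ step 1: no successor for Q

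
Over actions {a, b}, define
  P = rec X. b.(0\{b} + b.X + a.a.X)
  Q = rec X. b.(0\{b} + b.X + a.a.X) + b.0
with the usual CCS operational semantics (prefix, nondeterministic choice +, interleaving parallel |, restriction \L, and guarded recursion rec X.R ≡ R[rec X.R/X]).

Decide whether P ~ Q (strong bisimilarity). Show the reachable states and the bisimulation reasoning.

P ≁ Q

Reachable graph of P (3 states):
  p0 = rec X. b.(0\{b} + b.X + a.a.X) :: =b=> p1
  p1 = 0\{b} + b.(rec X. b.(0\{b} + b.X + a.a.X)) + a.a.(rec X. b.(0\{b} + b.X + a.a.X)) :: =a=> p2, =b=> p0
  p2 = a.(rec X. b.(0\{b} + b.X + a.a.X)) :: =a=> p0
Reachable graph of Q (4 states):
  q0 = rec X. b.(0\{b} + b.X + a.a.X) + b.0 :: =b=> q1, =b=> q2
  q1 = 0 :: deadlocked
  q2 = 0\{b} + b.(rec X. b.(0\{b} + b.X + a.a.X) + b.0) + a.a.(rec X. b.(0\{b} + b.X + a.a.X) + b.0) :: =a=> q3, =b=> q0
  q3 = a.(rec X. b.(0\{b} + b.X + a.a.X) + b.0) :: =a=> q0
Bisimilarity quotient blocks:
  B0 = {p0}
  B1 = {p1}
  B2 = {p2}
  B3 = {q0}
  B4 = {q2}
  B5 = {q3}
  B6 = {q1}
p0 ∈ B0, q0 ∈ B3 → different blocks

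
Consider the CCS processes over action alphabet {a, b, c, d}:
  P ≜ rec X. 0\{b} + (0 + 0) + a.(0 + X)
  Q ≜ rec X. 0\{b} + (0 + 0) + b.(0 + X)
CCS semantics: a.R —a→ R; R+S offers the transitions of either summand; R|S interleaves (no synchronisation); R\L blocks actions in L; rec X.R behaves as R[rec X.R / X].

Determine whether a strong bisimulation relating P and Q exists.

P ≁ Q

Reachable graph of P (2 states):
  m0 = rec X. 0\{b} + (0 + 0) + a.(0 + X) ⊢ --a--▸ m1
  m1 = 0 + (rec X. 0\{b} + (0 + 0) + a.(0 + X)) ⊢ --a--▸ m1
Reachable graph of Q (2 states):
  n0 = rec X. 0\{b} + (0 + 0) + b.(0 + X) ⊢ --b--▸ n1
  n1 = 0 + (rec X. 0\{b} + (0 + 0) + b.(0 + X)) ⊢ --b--▸ n1
Bisimilarity quotient blocks:
  B0 = {m0, m1}
  B1 = {n0, n1}
m0 ∈ B0, n0 ∈ B1 → different blocks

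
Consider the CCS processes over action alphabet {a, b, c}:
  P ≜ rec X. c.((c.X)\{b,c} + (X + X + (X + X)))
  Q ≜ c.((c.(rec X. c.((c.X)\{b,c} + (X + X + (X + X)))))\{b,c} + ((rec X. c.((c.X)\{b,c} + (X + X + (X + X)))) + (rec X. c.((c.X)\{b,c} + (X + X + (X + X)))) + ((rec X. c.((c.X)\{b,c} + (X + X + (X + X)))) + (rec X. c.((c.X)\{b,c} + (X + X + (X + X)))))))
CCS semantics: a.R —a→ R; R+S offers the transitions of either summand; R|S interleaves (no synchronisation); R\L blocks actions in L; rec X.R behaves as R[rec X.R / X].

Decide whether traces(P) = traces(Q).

YES

LTS(P): 2 reachable states
  s0 = rec X. c.((c.X)\{b,c} + (X + X + (X + X))) → —c→ s1
  s1 = (c.(rec X. c.((c.X)\{b,c} + (X + X + (X + X)))))\{b,c} + ((rec X. c.((c.X)\{b,c} + (X + X + (X + X)))) + (rec X. c.((c.X)\{b,c} + (X + X + (X + X)))) + ((rec X. c.((c.X)\{b,c} + (X + X + (X + X)))) + (rec X. c.((c.X)\{b,c} + (X + X + (X + X)))))) → —c→ s1
LTS(Q): 2 reachable states
  t0 = c.((c.(rec X. c.((c.X)\{b,c} + (X + X + (X + X)))))\{b,c} + ((rec X. c.((c.X)\{b,c} + (X + X + (X + X)))) + (rec X. c.((c.X)\{b,c} + (X + X + (X + X)))) + ((rec X. c.((c.X)\{b,c} + (X + X + (X + X)))) + (rec X. c.((c.X)\{b,c} + (X + X + (X + X))))))) → —c→ t1
  t1 = (c.(rec X. c.((c.X)\{b,c} + (X + X + (X + X)))))\{b,c} + ((rec X. c.((c.X)\{b,c} + (X + X + (X + X)))) + (rec X. c.((c.X)\{b,c} + (X + X + (X + X)))) + ((rec X. c.((c.X)\{b,c} + (X + X + (X + X)))) + (rec X. c.((c.X)\{b,c} + (X + X + (X + X)))))) → —c→ t1
Bisimilarity quotient blocks:
  B0 = {s0, s1, t0, t1}
s0 ∈ B0, t0 ∈ B0 → same block
Bisimilar ⇒ trace-equivalent.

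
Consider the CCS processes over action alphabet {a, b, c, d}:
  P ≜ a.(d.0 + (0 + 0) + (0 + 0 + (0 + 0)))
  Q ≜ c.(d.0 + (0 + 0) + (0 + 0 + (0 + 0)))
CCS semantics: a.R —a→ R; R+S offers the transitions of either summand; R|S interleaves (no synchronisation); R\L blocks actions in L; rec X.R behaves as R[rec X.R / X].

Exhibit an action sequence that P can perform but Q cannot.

a

Reachable graph of P (3 states):
  m0 = a.(d.0 + (0 + 0) + (0 + 0 + (0 + 0))) ⊢ =a=> m1
  m1 = d.0 + (0 + 0) + (0 + 0 + (0 + 0)) ⊢ =d=> m2
  m2 = 0 ⊢ ∅
Reachable graph of Q (3 states):
  n0 = c.(d.0 + (0 + 0) + (0 + 0 + (0 + 0))) ⊢ =c=> n1
  n1 = d.0 + (0 + 0) + (0 + 0 + (0 + 0)) ⊢ =d=> n2
  n2 = 0 ⊢ ∅
Run σ = ⟨a⟩ on P: start {m0}
  [1] a ⇒ {m1}
  P completes σ.
Run σ = ⟨a⟩ on Q: start {n0}
  [1] a ⇒ ∅  — Q cannot continue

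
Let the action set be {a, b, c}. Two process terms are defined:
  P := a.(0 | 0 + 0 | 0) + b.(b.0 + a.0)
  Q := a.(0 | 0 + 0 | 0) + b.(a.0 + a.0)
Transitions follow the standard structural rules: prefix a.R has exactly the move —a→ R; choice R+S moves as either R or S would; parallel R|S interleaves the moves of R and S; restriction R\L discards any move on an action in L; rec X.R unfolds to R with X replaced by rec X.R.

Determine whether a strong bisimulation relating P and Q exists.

NO

Reachable graph of P (4 states):
  m0 = a.(0 | 0 + 0 | 0) + b.(b.0 + a.0) → —a→ m1, —b→ m2
  m1 = 0 | 0 + 0 | 0 → (no moves)
  m2 = b.0 + a.0 → —a→ m3, —b→ m3
  m3 = 0 → (no moves)
Reachable graph of Q (4 states):
  n0 = a.(0 | 0 + 0 | 0) + b.(a.0 + a.0) → —a→ n1, —b→ n2
  n1 = 0 | 0 + 0 | 0 → (no moves)
  n2 = a.0 + a.0 → —a→ n3
  n3 = 0 → (no moves)
Partition-refinement fixed point:
  B0 = {m0}
  B1 = {m1, m3, n1, n3}
  B2 = {m2}
  B3 = {n0}
  B4 = {n2}
m0 ∈ B0, n0 ∈ B3 → different blocks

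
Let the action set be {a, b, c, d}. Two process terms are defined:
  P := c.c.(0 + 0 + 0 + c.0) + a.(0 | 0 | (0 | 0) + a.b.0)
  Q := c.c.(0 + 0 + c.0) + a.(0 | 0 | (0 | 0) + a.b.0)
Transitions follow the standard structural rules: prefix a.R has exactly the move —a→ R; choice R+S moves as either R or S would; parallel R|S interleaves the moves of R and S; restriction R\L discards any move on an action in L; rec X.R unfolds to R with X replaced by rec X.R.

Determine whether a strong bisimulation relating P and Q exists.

bisimilar

P's transition system — 6 states:
  u0 = c.c.(0 + 0 + 0 + c.0) + a.(0 | 0 | (0 | 0) + a.b.0) | —a→ u1, —c→ u2
  u1 = 0 | 0 | (0 | 0) + a.b.0 | —a→ u3
  u2 = c.(0 + 0 + 0 + c.0) | —c→ u4
  u3 = b.0 | —b→ u5
  u4 = 0 + 0 + 0 + c.0 | —c→ u5
  u5 = 0 | stopped
Q's transition system — 6 states:
  v0 = c.c.(0 + 0 + c.0) + a.(0 | 0 | (0 | 0) + a.b.0) | —a→ v1, —c→ v2
  v1 = 0 | 0 | (0 | 0) + a.b.0 | —a→ v3
  v2 = c.(0 + 0 + c.0) | —c→ v4
  v3 = b.0 | —b→ v5
  v4 = 0 + 0 + c.0 | —c→ v5
  v5 = 0 | stopped
Coarsest stable partition (strong bisimilarity classes):
  B0 = {u0, v0}
  B1 = {u1, v1}
  B2 = {u3, v3}
  B3 = {u5, v5}
  B4 = {u2, v2}
  B5 = {u4, v4}
u0 ∈ B0, v0 ∈ B0 → same block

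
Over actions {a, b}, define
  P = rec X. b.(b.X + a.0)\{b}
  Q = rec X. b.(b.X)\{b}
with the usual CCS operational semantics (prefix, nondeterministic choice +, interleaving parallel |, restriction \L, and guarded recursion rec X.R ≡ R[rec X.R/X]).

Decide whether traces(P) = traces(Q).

P's transition system — 3 states:
  s0 = rec X. b.(b.X + a.0)\{b} has moves -b-> s1
  s1 = (b.(rec X. b.(b.X + a.0)\{b}) + a.0)\{b} has moves -a-> s2
  s2 = 0\{b} has moves deadlocked
Q's transition system — 2 states:
  t0 = rec X. b.(b.X)\{b} has moves -b-> t1
  t1 = (b.(rec X. b.(b.X)\{b}))\{b} has moves deadlocked
Run σ = ⟨ba⟩ on P: start {s0}
  after b @ step 1: {s1}
  after a @ step 2: {s2}
  ✓ P
Run σ = ⟨ba⟩ on Q: start {t0}
  after b @ step 1: {t1}
  after a @ step 2: ∅  — Q cannot continue

trace-distinct — witness ⟨ba⟩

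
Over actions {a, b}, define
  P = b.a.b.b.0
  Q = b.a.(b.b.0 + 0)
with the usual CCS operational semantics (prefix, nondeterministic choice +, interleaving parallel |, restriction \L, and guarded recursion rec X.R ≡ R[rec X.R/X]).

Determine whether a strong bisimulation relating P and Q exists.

Reachable graph of P (5 states):
  p0 = b.a.b.b.0 → —b→ p1
  p1 = a.b.b.0 → —a→ p2
  p2 = b.b.0 → —b→ p3
  p3 = b.0 → —b→ p4
  p4 = 0 → stopped
Reachable graph of Q (5 states):
  q0 = b.a.(b.b.0 + 0) → —b→ q1
  q1 = a.(b.b.0 + 0) → —a→ q2
  q2 = b.b.0 + 0 → —b→ q3
  q3 = b.0 → —b→ q4
  q4 = 0 → stopped
Coarsest stable partition (strong bisimilarity classes):
  B0 = {p0, q0}
  B1 = {p1, q1}
  B2 = {p2, q2}
  B3 = {p3, q3}
  B4 = {p4, q4}
p0 ∈ B0, q0 ∈ B0 → same block

bisimilar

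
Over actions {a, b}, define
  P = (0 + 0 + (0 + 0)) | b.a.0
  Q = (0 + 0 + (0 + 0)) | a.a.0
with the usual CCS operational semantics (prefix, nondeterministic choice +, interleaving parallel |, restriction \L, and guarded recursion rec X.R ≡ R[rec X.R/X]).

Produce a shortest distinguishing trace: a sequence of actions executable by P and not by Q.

b

LTS(P): 3 reachable states
  s0 = (0 + 0 + (0 + 0)) | b.a.0 ⊢ ··b··> s1
  s1 = (0 + 0 + (0 + 0)) | a.0 ⊢ ··a··> s2
  s2 = (0 + 0 + (0 + 0)) | 0 ⊢ ∅
LTS(Q): 3 reachable states
  t0 = (0 + 0 + (0 + 0)) | a.a.0 ⊢ ··a··> t1
  t1 = (0 + 0 + (0 + 0)) | a.0 ⊢ ··a··> t2
  t2 = (0 + 0 + (0 + 0)) | 0 ⊢ ∅
Run σ = ⟨b⟩ on P: start {s0}
  [1] b ⇒ {s1}
  — P admits the full trace.
Run σ = ⟨b⟩ on Q: start {t0}
  [1] b ⇒ ∅  — Q cannot continue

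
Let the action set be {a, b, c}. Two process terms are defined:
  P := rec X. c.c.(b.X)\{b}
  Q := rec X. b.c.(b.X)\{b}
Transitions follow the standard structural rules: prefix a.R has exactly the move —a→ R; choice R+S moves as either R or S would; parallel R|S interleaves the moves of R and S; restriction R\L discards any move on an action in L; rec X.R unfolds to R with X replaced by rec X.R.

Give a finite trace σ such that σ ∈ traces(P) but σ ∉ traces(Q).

P's transition system — 3 states:
  s0 = rec X. c.c.(b.X)\{b} :: ··c··> s1
  s1 = c.(b.(rec X. c.c.(b.X)\{b}))\{b} :: ··c··> s2
  s2 = (b.(rec X. c.c.(b.X)\{b}))\{b} :: ∅
Q's transition system — 3 states:
  t0 = rec X. b.c.(b.X)\{b} :: ··b··> t1
  t1 = c.(b.(rec X. b.c.(b.X)\{b}))\{b} :: ··c··> t2
  t2 = (b.(rec X. b.c.(b.X)\{b}))\{b} :: ∅
Trace ⟨c⟩ through P, begin at {s0}:
  step 1 (c): {s1}
  — P admits the full trace.
Trace ⟨c⟩ through Q, begin at {t0}:
  step 1 (c): ∅ (Q stuck)

c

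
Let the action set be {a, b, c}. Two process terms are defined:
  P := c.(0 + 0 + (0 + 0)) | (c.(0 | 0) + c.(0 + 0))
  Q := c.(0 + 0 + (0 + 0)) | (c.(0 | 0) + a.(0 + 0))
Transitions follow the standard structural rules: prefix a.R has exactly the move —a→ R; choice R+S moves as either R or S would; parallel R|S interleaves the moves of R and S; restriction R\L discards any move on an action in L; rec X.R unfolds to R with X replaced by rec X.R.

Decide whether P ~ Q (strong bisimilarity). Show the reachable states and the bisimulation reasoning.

not bisimilar

Reachable graph of P (6 states):
  u0 = c.(0 + 0 + (0 + 0)) | (c.(0 | 0) + c.(0 + 0)) :: --c--▸ u1, --c--▸ u2, --c--▸ u3
  u1 = (0 + 0 + (0 + 0)) | (c.(0 | 0) + c.(0 + 0)) :: --c--▸ u4, --c--▸ u5
  u2 = c.(0 + 0 + (0 + 0)) | (0 + 0) :: --c--▸ u4
  u3 = c.(0 + 0 + (0 + 0)) | (0 | 0) :: --c--▸ u5
  u4 = (0 + 0 + (0 + 0)) | (0 + 0) :: (no moves)
  u5 = (0 + 0 + (0 + 0)) | (0 | 0) :: (no moves)
Reachable graph of Q (6 states):
  v0 = c.(0 + 0 + (0 + 0)) | (c.(0 | 0) + a.(0 + 0)) :: --a--▸ v1, --c--▸ v2, --c--▸ v3
  v1 = c.(0 + 0 + (0 + 0)) | (0 + 0) :: --c--▸ v4
  v2 = (0 + 0 + (0 + 0)) | (c.(0 | 0) + a.(0 + 0)) :: --a--▸ v4, --c--▸ v5
  v3 = c.(0 + 0 + (0 + 0)) | (0 | 0) :: --c--▸ v5
  v4 = (0 + 0 + (0 + 0)) | (0 + 0) :: (no moves)
  v5 = (0 + 0 + (0 + 0)) | (0 | 0) :: (no moves)
Bisimilarity quotient blocks:
  B0 = {u0}
  B1 = {u1, u2, u3, v1, v3}
  B2 = {u4, u5, v4, v5}
  B3 = {v0}
  B4 = {v2}
u0 ∈ B0, v0 ∈ B3 → different blocks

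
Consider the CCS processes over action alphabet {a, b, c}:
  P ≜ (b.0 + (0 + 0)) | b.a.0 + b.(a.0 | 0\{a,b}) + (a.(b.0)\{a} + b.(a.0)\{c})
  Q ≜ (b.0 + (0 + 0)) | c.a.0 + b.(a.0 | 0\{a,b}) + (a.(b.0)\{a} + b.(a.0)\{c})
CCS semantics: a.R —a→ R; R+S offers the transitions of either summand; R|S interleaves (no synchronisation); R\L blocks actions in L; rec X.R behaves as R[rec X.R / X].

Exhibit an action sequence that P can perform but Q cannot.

P's transition system — 12 states:
  s0 = (b.0 + (0 + 0)) | b.a.0 + b.(a.0 | 0\{a,b}) + (a.(b.0)\{a} + b.(a.0)\{c}) ⊢ --a--▸ s1, --b--▸ s2, --b--▸ s3, --b--▸ s4, --b--▸ s5
  s1 = (b.0)\{a} ⊢ --b--▸ s6
  s2 = (a.0)\{c} ⊢ --a--▸ s7
  s3 = (b.0 + (0 + 0)) | a.0 ⊢ --a--▸ s8, --b--▸ s9
  s4 = 0 | b.a.0 ⊢ --b--▸ s9
  s5 = a.0 | 0\{a,b} ⊢ --a--▸ s10
  s6 = 0\{a} ⊢ deadlocked
  s7 = 0\{c} ⊢ deadlocked
  s8 = (b.0 + (0 + 0)) | 0 ⊢ --b--▸ s11
  s9 = 0 | a.0 ⊢ --a--▸ s11
  s10 = 0 | 0\{a,b} ⊢ deadlocked
  s11 = 0 | 0 ⊢ deadlocked
Q's transition system — 12 states:
  t0 = (b.0 + (0 + 0)) | c.a.0 + b.(a.0 | 0\{a,b}) + (a.(b.0)\{a} + b.(a.0)\{c}) ⊢ --a--▸ t1, --b--▸ t2, --b--▸ t3, --b--▸ t4, --c--▸ t5
  t1 = (b.0)\{a} ⊢ --b--▸ t6
  t2 = (a.0)\{c} ⊢ --a--▸ t7
  t3 = 0 | c.a.0 ⊢ --c--▸ t8
  t4 = a.0 | 0\{a,b} ⊢ --a--▸ t9
  t5 = (b.0 + (0 + 0)) | a.0 ⊢ --a--▸ t10, --b--▸ t8
  t6 = 0\{a} ⊢ deadlocked
  t7 = 0\{c} ⊢ deadlocked
  t8 = 0 | a.0 ⊢ --a--▸ t11
  t9 = 0 | 0\{a,b} ⊢ deadlocked
  t10 = (b.0 + (0 + 0)) | 0 ⊢ --b--▸ t11
  t11 = 0 | 0 ⊢ deadlocked
Executing bb from P (initial set {s0}):
  after b @ step 1: {s2, s3, s4, s5}
  after b @ step 2: {s9}
  — P admits the full trace.
Executing bb from Q (initial set {t0}):
  after b @ step 1: {t2, t3, t4}
  after b @ step 2: no successor for Q

bb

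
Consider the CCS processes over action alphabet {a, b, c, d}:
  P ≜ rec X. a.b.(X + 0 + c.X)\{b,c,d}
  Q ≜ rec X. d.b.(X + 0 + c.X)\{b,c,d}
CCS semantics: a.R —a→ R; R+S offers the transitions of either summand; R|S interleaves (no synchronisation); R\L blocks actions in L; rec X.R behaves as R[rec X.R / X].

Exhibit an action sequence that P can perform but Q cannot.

a

Reachable graph of P (4 states):
  u0 = rec X. a.b.(X + 0 + c.X)\{b,c,d} | --a--▸ u1
  u1 = b.((rec X. a.b.(X + 0 + c.X)\{b,c,d}) + 0 + c.(rec X. a.b.(X + 0 + c.X)\{b,c,d}))\{b,c,d} | --b--▸ u2
  u2 = ((rec X. a.b.(X + 0 + c.X)\{b,c,d}) + 0 + c.(rec X. a.b.(X + 0 + c.X)\{b,c,d}))\{b,c,d} | --a--▸ u3
  u3 = (b.((rec X. a.b.(X + 0 + c.X)\{b,c,d}) + 0 + c.(rec X. a.b.(X + 0 + c.X)\{b,c,d}))\{b,c,d})\{b,c,d} | stopped
Reachable graph of Q (3 states):
  v0 = rec X. d.b.(X + 0 + c.X)\{b,c,d} | --d--▸ v1
  v1 = b.((rec X. d.b.(X + 0 + c.X)\{b,c,d}) + 0 + c.(rec X. d.b.(X + 0 + c.X)\{b,c,d}))\{b,c,d} | --b--▸ v2
  v2 = ((rec X. d.b.(X + 0 + c.X)\{b,c,d}) + 0 + c.(rec X. d.b.(X + 0 + c.X)\{b,c,d}))\{b,c,d} | stopped
Executing a from P (initial set {u0}):
  after a @ step 1: {u1}
  — P admits the full trace.
Executing a from Q (initial set {v0}):
  after a @ step 1: no successor for Q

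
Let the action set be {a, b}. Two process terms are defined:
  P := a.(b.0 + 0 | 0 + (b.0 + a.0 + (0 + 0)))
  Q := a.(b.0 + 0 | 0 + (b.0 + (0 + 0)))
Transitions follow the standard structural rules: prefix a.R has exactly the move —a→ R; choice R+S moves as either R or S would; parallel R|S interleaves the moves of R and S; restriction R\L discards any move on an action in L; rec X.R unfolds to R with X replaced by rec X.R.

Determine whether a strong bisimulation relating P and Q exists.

P ≁ Q

LTS(P): 3 reachable states
  p0 = a.(b.0 + 0 | 0 + (b.0 + a.0 + (0 + 0))) | --a--▸ p1
  p1 = b.0 + 0 | 0 + (b.0 + a.0 + (0 + 0)) | --a--▸ p2, --b--▸ p2
  p2 = 0 | stopped
LTS(Q): 3 reachable states
  q0 = a.(b.0 + 0 | 0 + (b.0 + (0 + 0))) | --a--▸ q1
  q1 = b.0 + 0 | 0 + (b.0 + (0 + 0)) | --b--▸ q2
  q2 = 0 | stopped
Partition-refinement fixed point:
  B0 = {p0}
  B1 = {p1}
  B2 = {p2, q2}
  B3 = {q0}
  B4 = {q1}
p0 ∈ B0, q0 ∈ B3 → different blocks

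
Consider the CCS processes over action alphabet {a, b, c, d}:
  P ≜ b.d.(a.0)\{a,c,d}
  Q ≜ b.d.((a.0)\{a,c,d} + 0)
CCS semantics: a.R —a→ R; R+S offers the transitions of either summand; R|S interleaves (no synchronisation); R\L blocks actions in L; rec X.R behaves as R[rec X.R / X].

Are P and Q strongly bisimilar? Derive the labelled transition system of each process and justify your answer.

LTS(P): 3 reachable states
  p0 = b.d.(a.0)\{a,c,d} :: --b--▸ p1
  p1 = d.(a.0)\{a,c,d} :: --d--▸ p2
  p2 = (a.0)\{a,c,d} :: ·
LTS(Q): 3 reachable states
  q0 = b.d.((a.0)\{a,c,d} + 0) :: --b--▸ q1
  q1 = d.((a.0)\{a,c,d} + 0) :: --d--▸ q2
  q2 = (a.0)\{a,c,d} + 0 :: ·
Coarsest stable partition (strong bisimilarity classes):
  B0 = {p0, q0}
  B1 = {p1, q1}
  B2 = {p2, q2}
p0 ∈ B0, q0 ∈ B0 → same block

bisimilar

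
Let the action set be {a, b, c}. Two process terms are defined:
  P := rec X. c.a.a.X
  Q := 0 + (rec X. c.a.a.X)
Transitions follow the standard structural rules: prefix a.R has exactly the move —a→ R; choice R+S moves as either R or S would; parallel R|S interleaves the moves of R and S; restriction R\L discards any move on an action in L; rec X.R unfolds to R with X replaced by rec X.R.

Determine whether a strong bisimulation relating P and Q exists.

P's transition system — 3 states:
  s0 = rec X. c.a.a.X ⊢ ··c··> s1
  s1 = a.a.(rec X. c.a.a.X) ⊢ ··a··> s2
  s2 = a.(rec X. c.a.a.X) ⊢ ··a··> s0
Q's transition system — 4 states:
  t0 = 0 + (rec X. c.a.a.X) ⊢ ··c··> t1
  t1 = a.a.(rec X. c.a.a.X) ⊢ ··a··> t2
  t2 = a.(rec X. c.a.a.X) ⊢ ··a··> t3
  t3 = rec X. c.a.a.X ⊢ ··c··> t1
Bisimilarity quotient blocks:
  B0 = {s0, t0, t3}
  B1 = {s1, t1}
  B2 = {s2, t2}
s0 ∈ B0, t0 ∈ B0 → same block

P ~ Q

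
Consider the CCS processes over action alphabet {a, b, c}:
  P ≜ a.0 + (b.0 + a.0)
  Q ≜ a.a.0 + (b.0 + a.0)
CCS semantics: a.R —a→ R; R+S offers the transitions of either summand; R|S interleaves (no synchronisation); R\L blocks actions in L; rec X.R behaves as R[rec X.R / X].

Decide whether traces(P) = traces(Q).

traces(P) ≠ traces(Q) — witness ⟨aa⟩

LTS(P): 2 reachable states
  m0 = a.0 + (b.0 + a.0) | ··a··> m1, ··b··> m1
  m1 = 0 | ∅
LTS(Q): 3 reachable states
  n0 = a.a.0 + (b.0 + a.0) | ··a··> n1, ··a··> n2, ··b··> n1
  n1 = 0 | ∅
  n2 = a.0 | ··a··> n1
Run σ = ⟨aa⟩ on Q: start {n0}
  [1] a ⇒ {n1, n2}
  [2] a ⇒ {n1}
  Q completes σ.
Run σ = ⟨aa⟩ on P: start {m0}
  [1] a ⇒ {m1}
  [2] a ⇒ ∅ (P stuck)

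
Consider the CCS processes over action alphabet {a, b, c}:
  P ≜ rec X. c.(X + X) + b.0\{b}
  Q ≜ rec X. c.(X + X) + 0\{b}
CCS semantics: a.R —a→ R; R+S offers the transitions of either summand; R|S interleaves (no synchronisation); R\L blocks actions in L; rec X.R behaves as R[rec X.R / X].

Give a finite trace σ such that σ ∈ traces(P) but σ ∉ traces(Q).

b

Reachable graph of P (3 states):
  p0 = rec X. c.(X + X) + b.0\{b} | --b--▸ p1, --c--▸ p2
  p1 = 0\{b} | ·
  p2 = (rec X. c.(X + X) + b.0\{b}) + (rec X. c.(X + X) + b.0\{b}) | --b--▸ p1, --c--▸ p2
Reachable graph of Q (2 states):
  q0 = rec X. c.(X + X) + 0\{b} | --c--▸ q1
  q1 = (rec X. c.(X + X) + 0\{b}) + (rec X. c.(X + X) + 0\{b}) | --c--▸ q1
Executing b from P (initial set {p0}):
  after b @ step 1: {p1}
  P completes σ.
Executing b from Q (initial set {q0}):
  after b @ step 1: no successor for Q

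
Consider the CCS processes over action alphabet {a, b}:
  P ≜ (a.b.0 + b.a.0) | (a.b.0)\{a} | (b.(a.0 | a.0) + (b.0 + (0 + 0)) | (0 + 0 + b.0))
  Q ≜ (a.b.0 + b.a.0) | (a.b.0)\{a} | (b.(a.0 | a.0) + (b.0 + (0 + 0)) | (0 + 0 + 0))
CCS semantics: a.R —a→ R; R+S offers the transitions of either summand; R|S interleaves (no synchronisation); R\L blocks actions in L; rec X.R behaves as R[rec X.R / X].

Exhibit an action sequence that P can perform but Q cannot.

Reachable graph of P (28 states):
  p0 = (a.b.0 + b.a.0) | (a.b.0)\{a} | (b.(a.0 | a.0) + (b.0 + (0 + 0)) | (0 + 0 + b.0)) :: --a--▸ p1, --b--▸ p2, --b--▸ p3, --b--▸ p4, --b--▸ p5
  p1 = b.0 | (a.b.0)\{a} | (b.(a.0 | a.0) + (b.0 + (0 + 0)) | (0 + 0 + b.0)) :: --b--▸ p6, --b--▸ p7, --b--▸ p8, --b--▸ p9
  p2 = (a.b.0 + b.a.0) | (a.b.0)\{a} | ((b.0 + (0 + 0)) | 0) :: --a--▸ p7, --b--▸ p10, --b--▸ p11
  p3 = (a.b.0 + b.a.0) | (a.b.0)\{a} | (0 | (0 + 0 + b.0)) :: --a--▸ p8, --b--▸ p10, --b--▸ p12
  p4 = (a.b.0 + b.a.0) | (a.b.0)\{a} | (a.0 | a.0) :: --a--▸ p13, --a--▸ p14, --a--▸ p9, --b--▸ p15
  p5 = a.0 | (a.b.0)\{a} | (b.(a.0 | a.0) + (b.0 + (0 + 0)) | (0 + 0 + b.0)) :: --a--▸ p6, --b--▸ p11, --b--▸ p12, --b--▸ p15
  p6 = 0 | (a.b.0)\{a} | (b.(a.0 | a.0) + (b.0 + (0 + 0)) | (0 + 0 + b.0)) :: --b--▸ p16, --b--▸ p17, --b--▸ p18
  p7 = b.0 | (a.b.0)\{a} | ((b.0 + (0 + 0)) | 0) :: --b--▸ p16, --b--▸ p19
  p8 = b.0 | (a.b.0)\{a} | (0 | (0 + 0 + b.0)) :: --b--▸ p17, --b--▸ p19
  p9 = b.0 | (a.b.0)\{a} | (a.0 | a.0) :: --a--▸ p20, --a--▸ p21, --b--▸ p18
  p10 = (a.b.0 + b.a.0) | (a.b.0)\{a} | (0 | 0) :: --a--▸ p19, --b--▸ p22
  p11 = a.0 | (a.b.0)\{a} | ((b.0 + (0 + 0)) | 0) :: --a--▸ p16, --b--▸ p22
  p12 = a.0 | (a.b.0)\{a} | (0 | (0 + 0 + b.0)) :: --a--▸ p17, --b--▸ p22
  p13 = (a.b.0 + b.a.0) | (a.b.0)\{a} | (0 | a.0) :: --a--▸ p10, --a--▸ p20, --b--▸ p23
  p14 = (a.b.0 + b.a.0) | (a.b.0)\{a} | (a.0 | 0) :: --a--▸ p10, --a--▸ p21, --b--▸ p24
  p15 = a.0 | (a.b.0)\{a} | (a.0 | a.0) :: --a--▸ p18, --a--▸ p23, --a--▸ p24
  p16 = 0 | (a.b.0)\{a} | ((b.0 + (0 + 0)) | 0) :: --b--▸ p25
  p17 = 0 | (a.b.0)\{a} | (0 | (0 + 0 + b.0)) :: --b--▸ p25
  p18 = 0 | (a.b.0)\{a} | (a.0 | a.0) :: --a--▸ p26, --a--▸ p27
  p19 = b.0 | (a.b.0)\{a} | (0 | 0) :: --b--▸ p25
  p20 = b.0 | (a.b.0)\{a} | (0 | a.0) :: --a--▸ p19, --b--▸ p26
  p21 = b.0 | (a.b.0)\{a} | (a.0 | 0) :: --a--▸ p19, --b--▸ p27
  p22 = a.0 | (a.b.0)\{a} | (0 | 0) :: --a--▸ p25
  p23 = a.0 | (a.b.0)\{a} | (0 | a.0) :: --a--▸ p22, --a--▸ p26
  p24 = a.0 | (a.b.0)\{a} | (a.0 | 0) :: --a--▸ p22, --a--▸ p27
  p25 = 0 | (a.b.0)\{a} | (0 | 0) :: ·
  p26 = 0 | (a.b.0)\{a} | (0 | a.0) :: --a--▸ p25
  p27 = 0 | (a.b.0)\{a} | (a.0 | 0) :: --a--▸ p25
Reachable graph of Q (24 states):
  q0 = (a.b.0 + b.a.0) | (a.b.0)\{a} | (b.(a.0 | a.0) + (b.0 + (0 + 0)) | (0 + 0 + 0)) :: --a--▸ q1, --b--▸ q2, --b--▸ q3, --b--▸ q4
  q1 = b.0 | (a.b.0)\{a} | (b.(a.0 | a.0) + (b.0 + (0 + 0)) | (0 + 0 + 0)) :: --b--▸ q5, --b--▸ q6, --b--▸ q7
  q2 = (a.b.0 + b.a.0) | (a.b.0)\{a} | (0 | (0 + 0 + 0)) :: --a--▸ q6, --b--▸ q8
  q3 = (a.b.0 + b.a.0) | (a.b.0)\{a} | (a.0 | a.0) :: --a--▸ q10, --a--▸ q7, --a--▸ q9, --b--▸ q11
  q4 = a.0 | (a.b.0)\{a} | (b.(a.0 | a.0) + (b.0 + (0 + 0)) | (0 + 0 + 0)) :: --a--▸ q5, --b--▸ q11, --b--▸ q8
  q5 = 0 | (a.b.0)\{a} | (b.(a.0 | a.0) + (b.0 + (0 + 0)) | (0 + 0 + 0)) :: --b--▸ q12, --b--▸ q13
  q6 = b.0 | (a.b.0)\{a} | (0 | (0 + 0 + 0)) :: --b--▸ q12
  q7 = b.0 | (a.b.0)\{a} | (a.0 | a.0) :: --a--▸ q14, --a--▸ q15, --b--▸ q13
  q8 = a.0 | (a.b.0)\{a} | (0 | (0 + 0 + 0)) :: --a--▸ q12
  q9 = (a.b.0 + b.a.0) | (a.b.0)\{a} | (0 | a.0) :: --a--▸ q14, --a--▸ q16, --b--▸ q17
  q10 = (a.b.0 + b.a.0) | (a.b.0)\{a} | (a.0 | 0) :: --a--▸ q15, --a--▸ q16, --b--▸ q18
  q11 = a.0 | (a.b.0)\{a} | (a.0 | a.0) :: --a--▸ q13, --a--▸ q17, --a--▸ q18
  q12 = 0 | (a.b.0)\{a} | (0 | (0 + 0 + 0)) :: ·
  q13 = 0 | (a.b.0)\{a} | (a.0 | a.0) :: --a--▸ q19, --a--▸ q20
  q14 = b.0 | (a.b.0)\{a} | (0 | a.0) :: --a--▸ q21, --b--▸ q19
  q15 = b.0 | (a.b.0)\{a} | (a.0 | 0) :: --a--▸ q21, --b--▸ q20
  q16 = (a.b.0 + b.a.0) | (a.b.0)\{a} | (0 | 0) :: --a--▸ q21, --b--▸ q22
  q17 = a.0 | (a.b.0)\{a} | (0 | a.0) :: --a--▸ q19, --a--▸ q22
  q18 = a.0 | (a.b.0)\{a} | (a.0 | 0) :: --a--▸ q20, --a--▸ q22
  q19 = 0 | (a.b.0)\{a} | (0 | a.0) :: --a--▸ q23
  q20 = 0 | (a.b.0)\{a} | (a.0 | 0) :: --a--▸ q23
  q21 = b.0 | (a.b.0)\{a} | (0 | 0) :: --b--▸ q23
  q22 = a.0 | (a.b.0)\{a} | (0 | 0) :: --a--▸ q23
  q23 = 0 | (a.b.0)\{a} | (0 | 0) :: ·
Executing bbb from P (initial set {p0}):
  after b @ step 1: {p2, p3, p4, p5}
  after b @ step 2: {p10, p11, p12, p15}
  after b @ step 3: {p22}
  P completes σ.
Executing bbb from Q (initial set {q0}):
  after b @ step 1: {q2, q3, q4}
  after b @ step 2: {q11, q8}
  after b @ step 3: ∅  — Q cannot continue

bbb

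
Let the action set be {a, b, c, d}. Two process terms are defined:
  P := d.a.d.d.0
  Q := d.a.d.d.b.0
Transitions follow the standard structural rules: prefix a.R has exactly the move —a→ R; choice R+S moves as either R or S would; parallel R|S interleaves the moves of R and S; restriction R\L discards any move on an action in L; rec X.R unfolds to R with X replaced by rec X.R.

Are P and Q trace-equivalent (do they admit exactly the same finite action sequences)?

trace-distinct — witness ⟨daddb⟩

Reachable graph of P (5 states):
  s0 = d.a.d.d.0 ⊢ =d=> s1
  s1 = a.d.d.0 ⊢ =a=> s2
  s2 = d.d.0 ⊢ =d=> s3
  s3 = d.0 ⊢ =d=> s4
  s4 = 0 ⊢ ·
Reachable graph of Q (6 states):
  t0 = d.a.d.d.b.0 ⊢ =d=> t1
  t1 = a.d.d.b.0 ⊢ =a=> t2
  t2 = d.d.b.0 ⊢ =d=> t3
  t3 = d.b.0 ⊢ =d=> t4
  t4 = b.0 ⊢ =b=> t5
  t5 = 0 ⊢ ·
Run σ = ⟨daddb⟩ on Q: start {t0}
  [1] d ⇒ {t1}
  [2] a ⇒ {t2}
  [3] d ⇒ {t3}
  [4] d ⇒ {t4}
  [5] b ⇒ {t5}
  ✓ Q
Run σ = ⟨daddb⟩ on P: start {s0}
  [1] d ⇒ {s1}
  [2] a ⇒ {s2}
  [3] d ⇒ {s3}
  [4] d ⇒ {s4}
  [5] b ⇒ ∅ (P stuck)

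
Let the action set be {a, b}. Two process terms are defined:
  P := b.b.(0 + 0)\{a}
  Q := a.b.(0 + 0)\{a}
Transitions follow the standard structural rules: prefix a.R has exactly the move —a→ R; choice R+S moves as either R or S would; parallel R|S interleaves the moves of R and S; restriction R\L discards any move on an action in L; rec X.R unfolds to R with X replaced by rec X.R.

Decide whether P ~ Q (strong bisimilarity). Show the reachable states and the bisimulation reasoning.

P ≁ Q

P's transition system — 3 states:
  u0 = b.b.(0 + 0)\{a} → ··b··> u1
  u1 = b.(0 + 0)\{a} → ··b··> u2
  u2 = (0 + 0)\{a} → ·
Q's transition system — 3 states:
  v0 = a.b.(0 + 0)\{a} → ··a··> v1
  v1 = b.(0 + 0)\{a} → ··b··> v2
  v2 = (0 + 0)\{a} → ·
Bisimilarity quotient blocks:
  B0 = {u0}
  B1 = {u1, v1}
  B2 = {u2, v2}
  B3 = {v0}
u0 ∈ B0, v0 ∈ B3 → different blocks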